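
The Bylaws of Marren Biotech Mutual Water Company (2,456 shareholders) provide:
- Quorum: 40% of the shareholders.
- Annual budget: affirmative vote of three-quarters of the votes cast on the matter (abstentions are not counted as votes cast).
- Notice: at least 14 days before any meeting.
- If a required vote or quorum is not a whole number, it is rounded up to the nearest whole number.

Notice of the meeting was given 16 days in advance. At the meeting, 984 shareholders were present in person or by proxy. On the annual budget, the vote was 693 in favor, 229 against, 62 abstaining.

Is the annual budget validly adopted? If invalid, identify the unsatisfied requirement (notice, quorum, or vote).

Valid — all requirements satisfied.

Notice: 16 days given; 14 required. Satisfied.
Quorum: 40% of 2,456 = 982.40, rounded up to 983; 984 present. Satisfied.
Vote: requires three-fourths of the votes cast (984 − 62 abstaining = 922); 3/4 of 922 = 691.50, rounded up to 692, so 692 needed; 693 in favor. Satisfied.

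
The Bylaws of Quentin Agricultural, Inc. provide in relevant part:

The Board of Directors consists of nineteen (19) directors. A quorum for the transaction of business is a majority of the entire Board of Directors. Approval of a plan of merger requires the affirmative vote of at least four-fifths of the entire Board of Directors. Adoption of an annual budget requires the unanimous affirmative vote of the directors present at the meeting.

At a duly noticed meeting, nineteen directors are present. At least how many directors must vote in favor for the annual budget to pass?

The annual budget requires the unanimous vote of the directors present (19).
Unanimous means all 19.

19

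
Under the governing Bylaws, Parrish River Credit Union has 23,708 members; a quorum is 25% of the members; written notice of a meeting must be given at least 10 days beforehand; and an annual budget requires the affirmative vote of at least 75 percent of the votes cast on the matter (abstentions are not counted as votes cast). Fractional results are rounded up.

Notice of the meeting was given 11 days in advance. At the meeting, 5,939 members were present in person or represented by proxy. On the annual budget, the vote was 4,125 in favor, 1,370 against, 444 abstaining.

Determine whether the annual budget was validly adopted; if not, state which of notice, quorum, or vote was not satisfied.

Notice: 11 days given; 10 required. Satisfied.
Quorum: 25% of 23,708 = 5,927; 5,939 present. Satisfied.
Vote: requires three-fourths of the votes cast (5,939 − 444 abstaining = 5,495); 3/4 of 5495 = 4121.25, rounded up to 4122, so 4,122 needed; 4,125 in favor. Satisfied.

Valid — all requirements satisfied.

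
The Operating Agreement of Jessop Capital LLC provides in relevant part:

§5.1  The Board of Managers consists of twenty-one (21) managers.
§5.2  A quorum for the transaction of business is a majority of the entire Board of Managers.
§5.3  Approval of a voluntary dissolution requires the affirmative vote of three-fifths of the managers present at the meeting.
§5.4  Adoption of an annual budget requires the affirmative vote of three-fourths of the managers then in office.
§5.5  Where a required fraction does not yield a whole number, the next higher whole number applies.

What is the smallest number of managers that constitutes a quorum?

A majority of 21 is 11.

11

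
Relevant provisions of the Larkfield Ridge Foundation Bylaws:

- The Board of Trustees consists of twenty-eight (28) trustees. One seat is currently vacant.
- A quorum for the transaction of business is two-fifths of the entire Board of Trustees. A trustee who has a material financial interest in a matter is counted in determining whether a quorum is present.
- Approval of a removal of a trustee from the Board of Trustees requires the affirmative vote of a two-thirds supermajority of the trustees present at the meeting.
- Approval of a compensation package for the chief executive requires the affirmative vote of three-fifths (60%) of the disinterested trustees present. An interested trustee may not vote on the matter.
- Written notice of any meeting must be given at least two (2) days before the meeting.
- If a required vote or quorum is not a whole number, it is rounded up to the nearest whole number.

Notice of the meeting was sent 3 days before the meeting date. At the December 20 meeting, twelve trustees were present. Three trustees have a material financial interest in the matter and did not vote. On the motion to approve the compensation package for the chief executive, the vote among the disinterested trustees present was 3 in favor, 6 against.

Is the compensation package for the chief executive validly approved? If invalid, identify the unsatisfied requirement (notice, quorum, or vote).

Invalid — vote requirement not satisfied.

Notice: 3 days given; 2 required (3 ≥ 2). Satisfied.
Quorum: 12 present (interested trustees count toward quorum); quorum is 12. Satisfied.
Vote: the compensation package for the chief executive requires three-fifths of the disinterested trustees present (12 − 3 = 9). 3/5 of 9 = 5.40, rounded up to 6, so 6 affirmative votes are needed; 3 voted in favor. Not satisfied.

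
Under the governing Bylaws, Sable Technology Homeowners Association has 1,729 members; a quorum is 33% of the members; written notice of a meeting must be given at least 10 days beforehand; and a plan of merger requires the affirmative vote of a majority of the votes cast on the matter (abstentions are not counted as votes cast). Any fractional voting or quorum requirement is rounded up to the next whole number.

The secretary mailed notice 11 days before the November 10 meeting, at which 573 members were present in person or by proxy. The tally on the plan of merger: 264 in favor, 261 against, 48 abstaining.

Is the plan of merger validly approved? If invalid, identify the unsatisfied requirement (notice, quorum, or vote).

Valid — all requirements satisfied.

Notice: 11 days given; 10 required. Satisfied.
Quorum: 33% of 1,729 = 570.57, rounded up to 571; 573 present. Satisfied.
Vote: requires a majority of the votes cast (573 − 48 abstaining = 525); a majority of 525 is 263, so 263 needed; 264 in favor. Satisfied.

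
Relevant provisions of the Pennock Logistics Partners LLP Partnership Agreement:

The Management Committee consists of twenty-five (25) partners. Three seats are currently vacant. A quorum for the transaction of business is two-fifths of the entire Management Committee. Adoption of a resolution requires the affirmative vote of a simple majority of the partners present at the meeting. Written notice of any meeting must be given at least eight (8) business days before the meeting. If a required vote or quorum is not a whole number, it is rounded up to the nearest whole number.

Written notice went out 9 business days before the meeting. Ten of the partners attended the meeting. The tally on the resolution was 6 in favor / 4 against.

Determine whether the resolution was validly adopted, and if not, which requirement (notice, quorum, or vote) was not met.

Notice: 9 business days given; 8 required (9 ≥ 8). Satisfied.
Quorum: 10 present; quorum is 10. Satisfied.
Vote: the resolution requires a majority of the partners present (10). A majority of 10 is 6, so 6 affirmative votes are needed; 6 voted in favor. Satisfied.

Valid — all requirements satisfied.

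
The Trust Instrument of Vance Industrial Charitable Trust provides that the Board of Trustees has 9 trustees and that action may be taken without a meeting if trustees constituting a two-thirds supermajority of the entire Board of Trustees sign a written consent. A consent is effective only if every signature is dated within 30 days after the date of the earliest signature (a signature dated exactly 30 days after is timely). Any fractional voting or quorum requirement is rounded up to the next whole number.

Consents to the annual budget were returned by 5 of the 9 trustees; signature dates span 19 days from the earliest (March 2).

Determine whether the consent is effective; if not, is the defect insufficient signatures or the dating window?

Signatures required: a two-thirds supermajority of 9 — 2/3 of 9 = 6, so 6 needed; 5 signed. Insufficient.
Dating window: the latest signature is 19 days after the earliest; the limit is 30 days. Within the window.

Not effective — insufficient signatures.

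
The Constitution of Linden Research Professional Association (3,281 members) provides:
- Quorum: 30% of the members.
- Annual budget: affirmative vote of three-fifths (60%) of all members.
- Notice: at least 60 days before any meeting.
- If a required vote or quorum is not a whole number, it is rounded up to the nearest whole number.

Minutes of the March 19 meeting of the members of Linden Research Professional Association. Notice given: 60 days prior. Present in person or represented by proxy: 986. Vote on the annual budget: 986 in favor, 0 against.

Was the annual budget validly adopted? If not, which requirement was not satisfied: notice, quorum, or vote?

Invalid — vote requirement not satisfied.

Notice: 60 days given; 60 required. Satisfied.
Quorum: 30% of 3,281 = 984.30, rounded up to 985; 986 present. Satisfied.
Vote: requires three-fifths of all members (3,281); 3/5 of 3281 = 1968.60, rounded up to 1969, so 1,969 needed; 986 in favor. Not satisfied.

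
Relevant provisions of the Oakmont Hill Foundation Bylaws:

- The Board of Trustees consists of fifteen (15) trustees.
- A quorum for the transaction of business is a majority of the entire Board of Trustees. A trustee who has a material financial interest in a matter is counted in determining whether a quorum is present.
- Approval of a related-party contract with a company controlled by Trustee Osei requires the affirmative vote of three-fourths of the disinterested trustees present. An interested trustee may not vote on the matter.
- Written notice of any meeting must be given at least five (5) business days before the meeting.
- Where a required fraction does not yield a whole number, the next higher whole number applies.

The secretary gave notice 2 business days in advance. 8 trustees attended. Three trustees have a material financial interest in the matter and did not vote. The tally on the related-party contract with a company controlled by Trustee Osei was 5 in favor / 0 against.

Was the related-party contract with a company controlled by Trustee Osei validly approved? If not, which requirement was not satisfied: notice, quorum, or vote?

Notice: 2 business days given; 5 required (2 < 5). Not satisfied.
Quorum: 8 present (interested trustees count toward quorum); quorum is 8. Satisfied.
Vote: the related-party contract with a company controlled by Trustee Osei requires three-fourths of the disinterested trustees present (8 − 3 = 5). 3/4 of 5 = 3.75, rounded up to 4, so 4 affirmative votes are needed; 5 voted in favor. Satisfied.

Invalid — notice requirement not satisfied.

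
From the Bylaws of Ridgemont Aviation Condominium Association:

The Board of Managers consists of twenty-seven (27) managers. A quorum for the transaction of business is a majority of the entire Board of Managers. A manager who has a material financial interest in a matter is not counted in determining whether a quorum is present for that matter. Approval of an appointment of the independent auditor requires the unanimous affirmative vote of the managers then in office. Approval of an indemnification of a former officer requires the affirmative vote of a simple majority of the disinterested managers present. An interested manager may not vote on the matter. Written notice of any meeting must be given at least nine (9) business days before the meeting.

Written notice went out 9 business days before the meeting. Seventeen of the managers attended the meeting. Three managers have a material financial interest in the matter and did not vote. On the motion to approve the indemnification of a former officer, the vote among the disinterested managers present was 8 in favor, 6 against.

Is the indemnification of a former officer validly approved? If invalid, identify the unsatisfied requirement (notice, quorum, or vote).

Valid — all requirements satisfied.

Notice: 9 business days given; 9 required (9 ≥ 9). Satisfied.
Quorum: 17 present, but the 3 interested managers do not count, leaving 14. Quorum is 14. Satisfied.
Vote: the indemnification of a former officer requires a majority of the disinterested managers present (17 − 3 = 14). A majority of 14 is 8, so 8 affirmative votes are needed; 8 voted in favor. Satisfied.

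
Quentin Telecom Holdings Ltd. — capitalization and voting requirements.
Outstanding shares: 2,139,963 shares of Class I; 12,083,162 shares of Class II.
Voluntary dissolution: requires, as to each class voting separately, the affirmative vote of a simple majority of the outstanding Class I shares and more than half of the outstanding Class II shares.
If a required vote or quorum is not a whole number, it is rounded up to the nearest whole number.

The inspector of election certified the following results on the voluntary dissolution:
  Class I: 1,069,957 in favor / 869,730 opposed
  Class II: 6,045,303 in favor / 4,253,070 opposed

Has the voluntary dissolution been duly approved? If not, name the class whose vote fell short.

Class I: a majority of 2139963 is 1069982; 1,069,982 required, 1,069,957 in favor — not approved.
Class II: a majority of 12083162 is 6041582; 6,041,582 required, 6,045,303 in favor — approved.

Not approved — the Class I shares did not give the required vote.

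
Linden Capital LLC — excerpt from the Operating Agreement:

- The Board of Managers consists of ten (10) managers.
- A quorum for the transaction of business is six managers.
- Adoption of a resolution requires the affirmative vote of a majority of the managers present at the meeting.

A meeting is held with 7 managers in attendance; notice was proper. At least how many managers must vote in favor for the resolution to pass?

The resolution requires a majority of the managers present (7).
A majority of 7 is 4.

4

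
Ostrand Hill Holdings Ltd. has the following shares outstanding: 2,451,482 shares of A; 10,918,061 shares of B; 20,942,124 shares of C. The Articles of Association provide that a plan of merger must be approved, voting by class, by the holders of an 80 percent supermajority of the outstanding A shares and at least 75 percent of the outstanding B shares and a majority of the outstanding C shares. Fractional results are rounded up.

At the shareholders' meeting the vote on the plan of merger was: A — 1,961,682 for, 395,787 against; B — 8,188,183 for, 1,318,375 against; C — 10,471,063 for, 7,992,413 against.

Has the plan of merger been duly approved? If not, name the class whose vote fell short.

Not approved — the B shares did not give the required vote.

A: 4/5 of 2451482 = 1961185.60, rounded up to 1961186; 1,961,186 required, 1,961,682 in favor — approved.
B: 3/4 of 10918061 = 8188545.75, rounded up to 8188546; 8,188,546 required, 8,188,183 in favor — not approved.
C: a majority of 20942124 is 10471063; 10,471,063 required, 10,471,063 in favor — approved.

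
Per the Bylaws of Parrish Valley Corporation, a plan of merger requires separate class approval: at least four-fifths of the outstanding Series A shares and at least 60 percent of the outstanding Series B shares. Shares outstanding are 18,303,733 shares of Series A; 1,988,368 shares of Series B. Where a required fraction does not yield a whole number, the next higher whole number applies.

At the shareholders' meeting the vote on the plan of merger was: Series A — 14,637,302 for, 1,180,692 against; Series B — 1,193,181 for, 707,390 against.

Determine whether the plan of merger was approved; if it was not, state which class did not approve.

Not approved — the Series A shares did not give the required vote.

Series A: 4/5 of 18303733 = 14642986.40, rounded up to 14642987; 14,642,987 required, 14,637,302 in favor — not approved.
Series B: 3/5 of 1988368 = 1193020.80, rounded up to 1193021; 1,193,021 required, 1,193,181 in favor — approved.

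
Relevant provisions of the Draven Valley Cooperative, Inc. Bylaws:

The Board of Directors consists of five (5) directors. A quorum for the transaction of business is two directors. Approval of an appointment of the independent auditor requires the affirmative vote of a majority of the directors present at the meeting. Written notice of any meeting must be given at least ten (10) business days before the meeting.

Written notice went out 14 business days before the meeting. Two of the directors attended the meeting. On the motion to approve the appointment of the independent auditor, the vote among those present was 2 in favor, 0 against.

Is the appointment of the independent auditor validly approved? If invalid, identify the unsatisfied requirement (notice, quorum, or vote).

Notice: 14 business days given; 10 required (14 ≥ 10). Satisfied.
Quorum: 2 present; quorum is 2. Satisfied.
Vote: the appointment of the independent auditor requires a majority of the directors present (2). A majority of 2 is 2, so 2 affirmative votes are needed; 2 voted in favor. Satisfied.

Valid — all requirements satisfied.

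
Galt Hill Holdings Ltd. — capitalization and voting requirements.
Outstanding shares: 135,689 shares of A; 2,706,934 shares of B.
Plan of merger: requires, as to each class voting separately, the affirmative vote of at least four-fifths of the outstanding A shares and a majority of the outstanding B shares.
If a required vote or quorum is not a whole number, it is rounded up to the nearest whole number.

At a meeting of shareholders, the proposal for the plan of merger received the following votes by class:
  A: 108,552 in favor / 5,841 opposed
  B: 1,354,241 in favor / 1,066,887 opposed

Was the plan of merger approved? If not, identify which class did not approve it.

Approved — every class gave the required vote.

A: 4/5 of 135689 = 108551.20, rounded up to 108552; 108,552 required, 108,552 in favor — approved.
B: a majority of 2706934 is 1353468; 1,353,468 required, 1,354,241 in favor — approved.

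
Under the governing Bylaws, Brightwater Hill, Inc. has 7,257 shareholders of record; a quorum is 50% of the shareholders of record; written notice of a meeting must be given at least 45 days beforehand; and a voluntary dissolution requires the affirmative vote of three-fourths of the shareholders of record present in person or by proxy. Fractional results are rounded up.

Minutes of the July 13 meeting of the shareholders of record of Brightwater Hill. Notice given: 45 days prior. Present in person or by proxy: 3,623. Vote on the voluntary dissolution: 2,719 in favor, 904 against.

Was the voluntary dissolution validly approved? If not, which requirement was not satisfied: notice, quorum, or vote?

Invalid — quorum requirement not satisfied.

Notice: 45 days given; 45 required. Satisfied.
Quorum: 50% of 7,257 = 3,628.50, rounded up to 3,629; 3,623 present. Not satisfied.
Vote: requires three-fourths of those present (3,623); 3/4 of 3623 = 2717.25, rounded up to 2718, so 2,718 needed; 2,719 in favor. Satisfied.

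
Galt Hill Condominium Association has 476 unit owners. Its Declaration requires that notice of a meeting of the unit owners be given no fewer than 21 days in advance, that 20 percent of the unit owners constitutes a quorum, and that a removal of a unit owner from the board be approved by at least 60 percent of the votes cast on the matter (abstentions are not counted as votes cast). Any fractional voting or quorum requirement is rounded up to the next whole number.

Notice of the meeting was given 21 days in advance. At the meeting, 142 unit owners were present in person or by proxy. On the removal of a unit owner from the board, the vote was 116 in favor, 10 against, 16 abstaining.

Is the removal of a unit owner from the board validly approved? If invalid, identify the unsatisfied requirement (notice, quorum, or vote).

Notice: 21 days given; 21 required. Satisfied.
Quorum: 20% of 476 = 95.20, rounded up to 96; 142 present. Satisfied.
Vote: requires three-fifths of the votes cast (142 − 16 abstaining = 126); 3/5 of 126 = 75.60, rounded up to 76, so 76 needed; 116 in favor. Satisfied.

Valid — all requirements satisfied.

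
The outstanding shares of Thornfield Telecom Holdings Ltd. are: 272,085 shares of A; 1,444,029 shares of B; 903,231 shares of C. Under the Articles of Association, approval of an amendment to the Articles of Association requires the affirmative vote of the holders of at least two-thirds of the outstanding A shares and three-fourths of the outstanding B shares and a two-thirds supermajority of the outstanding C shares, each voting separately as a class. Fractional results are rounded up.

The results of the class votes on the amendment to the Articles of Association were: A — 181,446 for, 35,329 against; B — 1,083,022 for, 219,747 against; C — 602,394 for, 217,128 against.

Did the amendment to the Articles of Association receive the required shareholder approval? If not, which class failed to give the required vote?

A: 2/3 of 272085 = 181390; 181,390 required, 181,446 in favor — approved.
B: 3/4 of 1444029 = 1083021.75, rounded up to 1083022; 1,083,022 required, 1,083,022 in favor — approved.
C: 2/3 of 903231 = 602154; 602,154 required, 602,394 in favor — approved.

Approved — every class gave the required vote.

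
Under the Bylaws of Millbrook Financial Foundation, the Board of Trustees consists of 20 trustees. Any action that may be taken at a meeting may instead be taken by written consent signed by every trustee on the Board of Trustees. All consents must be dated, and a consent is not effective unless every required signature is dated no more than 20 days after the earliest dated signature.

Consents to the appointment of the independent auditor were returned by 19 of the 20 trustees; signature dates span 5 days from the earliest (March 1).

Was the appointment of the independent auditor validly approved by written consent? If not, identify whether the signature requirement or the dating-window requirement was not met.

Signatures required: every one of 20 — unanimous means all 20, so 20 needed; 19 signed. Insufficient.
Dating window: the latest signature is 5 days after the earliest; the limit is 20 days. Within the window.

Not effective — insufficient signatures.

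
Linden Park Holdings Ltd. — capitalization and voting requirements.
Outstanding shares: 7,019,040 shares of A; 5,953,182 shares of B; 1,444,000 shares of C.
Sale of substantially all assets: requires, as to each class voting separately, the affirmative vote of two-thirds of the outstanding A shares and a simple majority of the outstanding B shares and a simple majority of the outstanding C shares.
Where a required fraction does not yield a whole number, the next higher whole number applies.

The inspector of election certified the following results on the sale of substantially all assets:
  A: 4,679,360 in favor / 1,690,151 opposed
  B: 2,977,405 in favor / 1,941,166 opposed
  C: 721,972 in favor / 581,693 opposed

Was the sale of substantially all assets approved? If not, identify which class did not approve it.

Not approved — the C shares did not give the required vote.

A: 2/3 of 7019040 = 4679360; 4,679,360 required, 4,679,360 in favor — approved.
B: a majority of 5953182 is 2976592; 2,976,592 required, 2,977,405 in favor — approved.
C: a majority of 1444000 is 722001; 722,001 required, 721,972 in favor — not approved.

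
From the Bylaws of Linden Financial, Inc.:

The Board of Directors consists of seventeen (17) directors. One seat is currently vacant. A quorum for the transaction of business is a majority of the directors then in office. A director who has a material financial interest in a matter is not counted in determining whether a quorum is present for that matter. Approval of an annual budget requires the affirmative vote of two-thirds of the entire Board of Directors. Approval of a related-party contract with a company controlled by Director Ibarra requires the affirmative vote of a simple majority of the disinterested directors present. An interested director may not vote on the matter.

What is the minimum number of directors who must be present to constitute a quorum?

9

A majority of 16 is 9.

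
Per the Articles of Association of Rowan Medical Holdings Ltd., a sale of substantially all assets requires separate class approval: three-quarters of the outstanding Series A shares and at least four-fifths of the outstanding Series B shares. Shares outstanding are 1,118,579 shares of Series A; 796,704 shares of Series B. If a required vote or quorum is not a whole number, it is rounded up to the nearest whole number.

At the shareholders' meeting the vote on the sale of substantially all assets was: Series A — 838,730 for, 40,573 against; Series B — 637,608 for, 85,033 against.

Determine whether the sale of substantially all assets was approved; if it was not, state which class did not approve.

Not approved — the Series A shares did not give the required vote.

Series A: 3/4 of 1118579 = 838934.25, rounded up to 838935; 838,935 required, 838,730 in favor — not approved.
Series B: 4/5 of 796704 = 637363.20, rounded up to 637364; 637,364 required, 637,608 in favor — approved.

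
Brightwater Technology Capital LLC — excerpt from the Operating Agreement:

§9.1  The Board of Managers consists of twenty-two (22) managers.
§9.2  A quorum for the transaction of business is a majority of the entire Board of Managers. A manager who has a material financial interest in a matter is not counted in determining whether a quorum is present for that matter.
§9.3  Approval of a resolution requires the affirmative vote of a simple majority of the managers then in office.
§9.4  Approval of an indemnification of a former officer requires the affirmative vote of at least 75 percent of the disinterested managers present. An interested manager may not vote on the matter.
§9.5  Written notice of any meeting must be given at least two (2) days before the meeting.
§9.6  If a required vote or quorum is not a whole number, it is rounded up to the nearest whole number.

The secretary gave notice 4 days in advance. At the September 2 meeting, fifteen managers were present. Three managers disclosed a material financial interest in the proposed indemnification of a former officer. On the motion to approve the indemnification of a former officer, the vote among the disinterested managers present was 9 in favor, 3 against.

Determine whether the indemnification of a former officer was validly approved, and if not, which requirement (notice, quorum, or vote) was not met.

Valid — all requirements satisfied.

Notice: 4 days given; 2 required (4 ≥ 2). Satisfied.
Quorum: 15 present, but the 3 interested managers do not count, leaving 12. Quorum is 12. Satisfied.
Vote: the indemnification of a former officer requires three-fourths of the disinterested managers present (15 − 3 = 12). 3/4 of 12 = 9, so 9 affirmative votes are needed; 9 voted in favor. Satisfied.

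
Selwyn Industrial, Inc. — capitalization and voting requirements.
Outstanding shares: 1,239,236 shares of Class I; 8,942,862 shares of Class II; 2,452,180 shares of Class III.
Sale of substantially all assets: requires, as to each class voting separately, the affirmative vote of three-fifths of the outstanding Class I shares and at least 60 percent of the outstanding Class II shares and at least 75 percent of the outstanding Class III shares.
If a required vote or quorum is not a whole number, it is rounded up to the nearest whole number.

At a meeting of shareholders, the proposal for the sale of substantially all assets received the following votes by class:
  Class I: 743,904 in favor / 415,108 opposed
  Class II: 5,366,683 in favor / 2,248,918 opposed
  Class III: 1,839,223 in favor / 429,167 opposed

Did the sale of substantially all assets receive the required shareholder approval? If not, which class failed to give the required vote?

Approved — every class gave the required vote.

Class I: 3/5 of 1239236 = 743541.60, rounded up to 743542; 743,542 required, 743,904 in favor — approved.
Class II: 3/5 of 8942862 = 5365717.20, rounded up to 5365718; 5,365,718 required, 5,366,683 in favor — approved.
Class III: 3/4 of 2452180 = 1839135; 1,839,135 required, 1,839,223 in favor — approved.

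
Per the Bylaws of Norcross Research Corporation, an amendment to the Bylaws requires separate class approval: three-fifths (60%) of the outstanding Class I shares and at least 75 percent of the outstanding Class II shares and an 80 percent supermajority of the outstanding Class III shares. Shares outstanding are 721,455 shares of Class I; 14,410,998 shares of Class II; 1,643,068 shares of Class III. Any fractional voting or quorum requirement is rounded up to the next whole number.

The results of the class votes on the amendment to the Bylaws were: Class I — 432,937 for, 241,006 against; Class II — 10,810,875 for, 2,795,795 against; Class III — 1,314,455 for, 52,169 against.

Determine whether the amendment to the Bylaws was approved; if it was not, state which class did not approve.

Approved — every class gave the required vote.

Class I: 3/5 of 721455 = 432873; 432,873 required, 432,937 in favor — approved.
Class II: 3/4 of 14410998 = 10808248.50, rounded up to 10808249; 10,808,249 required, 10,810,875 in favor — approved.
Class III: 4/5 of 1643068 = 1314454.40, rounded up to 1314455; 1,314,455 required, 1,314,455 in favor — approved.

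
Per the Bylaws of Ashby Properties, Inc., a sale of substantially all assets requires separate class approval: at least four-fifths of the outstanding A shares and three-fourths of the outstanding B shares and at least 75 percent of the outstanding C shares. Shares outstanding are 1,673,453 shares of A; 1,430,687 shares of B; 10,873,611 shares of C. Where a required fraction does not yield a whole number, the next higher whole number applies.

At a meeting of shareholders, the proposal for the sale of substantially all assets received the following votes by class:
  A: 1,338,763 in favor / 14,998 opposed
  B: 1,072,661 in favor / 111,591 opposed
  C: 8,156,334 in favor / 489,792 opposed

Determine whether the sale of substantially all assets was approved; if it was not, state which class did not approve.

Not approved — the B shares did not give the required vote.

A: 4/5 of 1673453 = 1338762.40, rounded up to 1338763; 1,338,763 required, 1,338,763 in favor — approved.
B: 3/4 of 1430687 = 1073015.25, rounded up to 1073016; 1,073,016 required, 1,072,661 in favor — not approved.
C: 3/4 of 10873611 = 8155208.25, rounded up to 8155209; 8,155,209 required, 8,156,334 in favor — approved.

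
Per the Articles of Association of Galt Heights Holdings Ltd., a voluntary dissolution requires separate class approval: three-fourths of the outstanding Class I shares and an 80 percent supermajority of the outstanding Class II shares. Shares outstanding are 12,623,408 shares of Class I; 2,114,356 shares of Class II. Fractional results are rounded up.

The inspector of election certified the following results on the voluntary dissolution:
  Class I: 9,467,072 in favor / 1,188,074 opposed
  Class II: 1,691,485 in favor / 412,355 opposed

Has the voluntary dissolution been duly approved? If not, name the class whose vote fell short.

Not approved — the Class I shares did not give the required vote.

Class I: 3/4 of 12623408 = 9467556; 9,467,556 required, 9,467,072 in favor — not approved.
Class II: 4/5 of 2114356 = 1691484.80, rounded up to 1691485; 1,691,485 required, 1,691,485 in favor — approved.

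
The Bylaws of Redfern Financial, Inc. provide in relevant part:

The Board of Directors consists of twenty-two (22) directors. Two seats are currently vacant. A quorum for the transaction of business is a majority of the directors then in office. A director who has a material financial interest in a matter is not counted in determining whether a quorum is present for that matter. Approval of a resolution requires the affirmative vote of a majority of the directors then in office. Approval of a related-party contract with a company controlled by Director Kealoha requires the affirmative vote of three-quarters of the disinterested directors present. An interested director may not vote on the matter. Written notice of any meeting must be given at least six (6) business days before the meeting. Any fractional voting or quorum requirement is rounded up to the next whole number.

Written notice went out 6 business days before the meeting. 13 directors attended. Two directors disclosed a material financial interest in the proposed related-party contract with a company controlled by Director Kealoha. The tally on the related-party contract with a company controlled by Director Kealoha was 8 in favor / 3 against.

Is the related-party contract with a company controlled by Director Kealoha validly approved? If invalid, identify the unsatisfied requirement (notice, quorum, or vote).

Notice: 6 business days given; 6 required (6 ≥ 6). Satisfied.
Quorum: 13 present, but the 2 interested directors do not count, leaving 11. Quorum is 11. Satisfied.
Vote: the related-party contract with a company controlled by Director Kealoha requires three-fourths of the disinterested directors present (13 − 2 = 11). 3/4 of 11 = 8.25, rounded up to 9, so 9 affirmative votes are needed; 8 voted in favor. Not satisfied.

Invalid — vote requirement not satisfied.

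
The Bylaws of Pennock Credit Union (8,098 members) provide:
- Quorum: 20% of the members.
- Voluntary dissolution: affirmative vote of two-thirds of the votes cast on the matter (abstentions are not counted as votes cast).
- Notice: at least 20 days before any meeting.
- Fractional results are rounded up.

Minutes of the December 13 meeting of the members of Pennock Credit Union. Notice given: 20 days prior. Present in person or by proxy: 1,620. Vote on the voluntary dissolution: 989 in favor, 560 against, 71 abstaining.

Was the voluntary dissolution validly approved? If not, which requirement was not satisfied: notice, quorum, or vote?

Invalid — vote requirement not satisfied.

Notice: 20 days given; 20 required. Satisfied.
Quorum: 20% of 8,098 = 1,619.60, rounded up to 1,620; 1,620 present. Satisfied.
Vote: requires two-thirds of the votes cast (1,620 − 71 abstaining = 1,549); 2/3 of 1549 = 1032.67, rounded up to 1033, so 1,033 needed; 989 in favor. Not satisfied.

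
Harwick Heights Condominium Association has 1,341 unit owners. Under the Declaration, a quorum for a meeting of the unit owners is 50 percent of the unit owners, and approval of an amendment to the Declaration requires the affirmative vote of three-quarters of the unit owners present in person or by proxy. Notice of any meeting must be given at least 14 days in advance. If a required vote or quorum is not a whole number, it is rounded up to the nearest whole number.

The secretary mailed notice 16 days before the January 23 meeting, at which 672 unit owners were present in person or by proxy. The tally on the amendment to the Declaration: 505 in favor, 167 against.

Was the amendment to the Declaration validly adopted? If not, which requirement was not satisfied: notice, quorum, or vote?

Notice: 16 days given; 14 required. Satisfied.
Quorum: 50% of 1,341 = 670.50, rounded up to 671; 672 present. Satisfied.
Vote: requires three-fourths of those present (672); 3/4 of 672 = 504, so 504 needed; 505 in favor. Satisfied.

Valid — all requirements satisfied.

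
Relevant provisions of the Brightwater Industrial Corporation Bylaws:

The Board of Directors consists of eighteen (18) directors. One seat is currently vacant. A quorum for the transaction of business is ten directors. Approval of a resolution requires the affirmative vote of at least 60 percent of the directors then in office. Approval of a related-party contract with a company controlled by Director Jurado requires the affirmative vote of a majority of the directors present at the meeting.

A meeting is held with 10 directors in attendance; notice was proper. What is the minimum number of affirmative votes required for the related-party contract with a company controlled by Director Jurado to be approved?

The related-party contract with a company controlled by Director Jurado requires a majority of the directors present (10).
A majority of 10 is 6.

6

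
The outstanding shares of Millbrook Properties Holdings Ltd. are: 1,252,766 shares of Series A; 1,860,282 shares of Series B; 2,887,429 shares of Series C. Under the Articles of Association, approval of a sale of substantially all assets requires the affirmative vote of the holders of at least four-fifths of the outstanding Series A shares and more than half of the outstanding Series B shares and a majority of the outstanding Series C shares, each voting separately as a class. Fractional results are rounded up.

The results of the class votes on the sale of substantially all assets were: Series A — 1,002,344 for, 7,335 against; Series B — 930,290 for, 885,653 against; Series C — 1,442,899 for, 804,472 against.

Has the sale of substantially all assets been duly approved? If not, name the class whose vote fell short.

Series A: 4/5 of 1252766 = 1002212.80, rounded up to 1002213; 1,002,213 required, 1,002,344 in favor — approved.
Series B: a majority of 1860282 is 930142; 930,142 required, 930,290 in favor — approved.
Series C: a majority of 2887429 is 1443715; 1,443,715 required, 1,442,899 in favor — not approved.

Not approved — the Series C shares did not give the required vote.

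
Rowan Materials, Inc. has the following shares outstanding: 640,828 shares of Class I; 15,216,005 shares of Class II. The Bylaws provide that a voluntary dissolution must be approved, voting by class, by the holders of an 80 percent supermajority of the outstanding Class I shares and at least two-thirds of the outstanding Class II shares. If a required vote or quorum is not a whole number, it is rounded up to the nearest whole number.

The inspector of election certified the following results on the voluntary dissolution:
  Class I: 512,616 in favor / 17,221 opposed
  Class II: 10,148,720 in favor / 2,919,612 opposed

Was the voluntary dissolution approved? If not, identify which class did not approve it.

Not approved — the Class I shares did not give the required vote.

Class I: 4/5 of 640828 = 512662.40, rounded up to 512663; 512,663 required, 512,616 in favor — not approved.
Class II: 2/3 of 15216005 = 10144003.33, rounded up to 10144004; 10,144,004 required, 10,148,720 in favor — approved.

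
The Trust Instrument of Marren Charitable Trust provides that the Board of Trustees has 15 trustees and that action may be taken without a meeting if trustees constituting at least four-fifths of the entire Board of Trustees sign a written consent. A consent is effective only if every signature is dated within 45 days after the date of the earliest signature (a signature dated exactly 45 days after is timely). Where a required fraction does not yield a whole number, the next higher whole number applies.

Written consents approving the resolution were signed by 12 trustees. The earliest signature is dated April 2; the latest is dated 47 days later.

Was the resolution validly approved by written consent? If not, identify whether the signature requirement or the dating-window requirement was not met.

Signatures required: at least four-fifths of 15 — 4/5 of 15 = 12, so 12 needed; 12 signed. Sufficient.
Dating window: the latest signature is 47 days after the earliest; the limit is 45 days. Outside the window.

Not effective — dating-window requirement not satisfied.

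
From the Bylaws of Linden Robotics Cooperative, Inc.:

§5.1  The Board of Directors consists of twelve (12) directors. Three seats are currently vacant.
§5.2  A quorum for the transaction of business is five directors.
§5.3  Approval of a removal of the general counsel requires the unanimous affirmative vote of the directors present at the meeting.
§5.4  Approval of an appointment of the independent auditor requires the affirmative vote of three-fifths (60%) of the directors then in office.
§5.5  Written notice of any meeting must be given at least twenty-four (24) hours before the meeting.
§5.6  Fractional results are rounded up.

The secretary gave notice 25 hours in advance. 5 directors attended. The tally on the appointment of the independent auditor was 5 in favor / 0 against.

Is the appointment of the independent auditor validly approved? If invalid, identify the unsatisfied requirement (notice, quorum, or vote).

Invalid — vote requirement not satisfied.

Notice: 25 hours given; 24 required (25 ≥ 24). Satisfied.
Quorum: 5 present; quorum is 5. Satisfied.
Vote: the appointment of the independent auditor requires three-fifths of the directors then in office (9). 3/5 of 9 = 5.40, rounded up to 6, so 6 affirmative votes are needed; 5 voted in favor. Not satisfied.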